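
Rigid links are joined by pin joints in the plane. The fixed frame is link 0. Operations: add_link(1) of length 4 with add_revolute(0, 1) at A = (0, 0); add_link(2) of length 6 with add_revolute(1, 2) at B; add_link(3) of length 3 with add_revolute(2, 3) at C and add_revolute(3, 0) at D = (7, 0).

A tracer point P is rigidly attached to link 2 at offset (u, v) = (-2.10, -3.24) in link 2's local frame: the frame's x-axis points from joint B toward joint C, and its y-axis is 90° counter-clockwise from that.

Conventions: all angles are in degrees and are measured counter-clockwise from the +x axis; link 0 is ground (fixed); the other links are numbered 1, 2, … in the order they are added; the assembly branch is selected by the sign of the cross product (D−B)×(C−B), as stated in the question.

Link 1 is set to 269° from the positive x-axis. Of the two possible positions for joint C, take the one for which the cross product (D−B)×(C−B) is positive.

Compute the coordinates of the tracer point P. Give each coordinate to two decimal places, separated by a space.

A=(0,0), D=(7.00,0)
B = A + 4.00·(cos269°, sin269°) = (-0.0698, -3.9994)
|BD| = 8.1226
circle(B,6.00) ∩ circle(D,3.00): a=5.7233, h=1.8009
  candidates: C₊=(4.0250,0.3861) cross=14.628; C₋=(5.7984,-2.7489) cross=-14.628
  branch + wants cross > 0 → take C=(4.0250,0.3861) (cross=14.628)
ex = (C−B)/|BC| = (0.6825,0.7309); ey = (-0.7309,0.6825)
P = B + -2.10·ex + -3.24·ey = (0.8652,-7.7455)

0.87 -7.75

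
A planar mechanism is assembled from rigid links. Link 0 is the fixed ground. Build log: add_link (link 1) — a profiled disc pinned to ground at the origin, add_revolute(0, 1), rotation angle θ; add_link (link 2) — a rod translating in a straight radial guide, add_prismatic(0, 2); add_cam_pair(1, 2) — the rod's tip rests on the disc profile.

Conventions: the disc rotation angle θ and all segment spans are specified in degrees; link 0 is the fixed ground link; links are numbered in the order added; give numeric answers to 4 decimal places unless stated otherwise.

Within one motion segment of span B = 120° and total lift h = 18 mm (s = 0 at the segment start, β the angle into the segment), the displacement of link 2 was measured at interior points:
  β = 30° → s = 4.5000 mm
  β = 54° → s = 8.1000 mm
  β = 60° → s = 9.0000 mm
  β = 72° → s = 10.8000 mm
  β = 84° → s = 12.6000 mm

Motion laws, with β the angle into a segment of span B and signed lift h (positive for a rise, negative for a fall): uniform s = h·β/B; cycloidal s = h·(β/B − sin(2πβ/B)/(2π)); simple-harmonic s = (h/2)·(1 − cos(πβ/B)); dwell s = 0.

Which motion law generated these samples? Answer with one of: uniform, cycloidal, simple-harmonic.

candidates at β/B = r: uniform s = h·r (linear in β); cycloidal s = h·(r − sin(2πr)/(2π)); simple-harmonic s = (h/2)(1 − cos(πr))
β=30°: printed 4.5000 | uniform 4.5000, cycloidal 1.6352, simple-harmonic 2.6360
β=54°: printed 8.1000 | uniform 8.1000, cycloidal 7.2147, simple-harmonic 7.5921
β=60°: printed 9.0000 | uniform 9.0000, cycloidal 9.0000, simple-harmonic 9.0000
β=72°: printed 10.8000 | uniform 10.8000, cycloidal 12.4839, simple-harmonic 11.7812
β=84°: printed 12.6000 | uniform 12.6000, cycloidal 15.3246, simple-harmonic 14.2901
only one law matches every sample → uniform

uniform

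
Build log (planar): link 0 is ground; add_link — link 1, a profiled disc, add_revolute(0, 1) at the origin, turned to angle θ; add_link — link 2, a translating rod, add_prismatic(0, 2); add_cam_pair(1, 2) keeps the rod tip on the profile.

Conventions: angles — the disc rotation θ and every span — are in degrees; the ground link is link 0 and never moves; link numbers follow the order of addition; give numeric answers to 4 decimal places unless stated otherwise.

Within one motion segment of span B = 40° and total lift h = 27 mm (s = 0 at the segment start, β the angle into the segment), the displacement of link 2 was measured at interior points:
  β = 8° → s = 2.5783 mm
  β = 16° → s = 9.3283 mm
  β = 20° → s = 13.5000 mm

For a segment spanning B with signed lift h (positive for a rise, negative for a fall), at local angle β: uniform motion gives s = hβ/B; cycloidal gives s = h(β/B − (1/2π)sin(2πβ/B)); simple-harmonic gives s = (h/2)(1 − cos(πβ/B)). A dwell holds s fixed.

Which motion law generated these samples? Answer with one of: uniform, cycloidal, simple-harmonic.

candidates at β/B = r: uniform s = h·r (linear in β); cycloidal s = h·(r − sin(2πr)/(2π)); simple-harmonic s = (h/2)(1 − cos(πr))
β=8°: printed 2.5783 | uniform 5.4000, cycloidal 1.3131, simple-harmonic 2.5783
β=16°: printed 9.3283 | uniform 10.8000, cycloidal 8.2742, simple-harmonic 9.3283
β=20°: printed 13.5000 | uniform 13.5000, cycloidal 13.5000, simple-harmonic 13.5000
only one law matches every sample → simple-harmonic

simple-harmonic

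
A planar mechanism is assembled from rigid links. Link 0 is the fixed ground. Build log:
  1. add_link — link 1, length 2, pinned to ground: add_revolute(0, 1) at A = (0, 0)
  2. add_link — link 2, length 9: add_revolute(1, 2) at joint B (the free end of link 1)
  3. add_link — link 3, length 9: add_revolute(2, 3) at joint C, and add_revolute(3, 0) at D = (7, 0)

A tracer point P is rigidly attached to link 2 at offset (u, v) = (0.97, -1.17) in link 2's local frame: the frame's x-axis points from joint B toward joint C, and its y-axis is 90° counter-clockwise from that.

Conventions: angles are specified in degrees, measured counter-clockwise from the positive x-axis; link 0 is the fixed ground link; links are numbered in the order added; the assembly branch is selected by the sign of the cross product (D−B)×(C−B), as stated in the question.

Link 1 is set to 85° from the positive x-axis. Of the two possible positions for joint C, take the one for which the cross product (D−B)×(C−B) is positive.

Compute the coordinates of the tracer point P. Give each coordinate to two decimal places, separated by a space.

A=(0,0), D=(7.00,0)
B = A + 2.00·(cos85°, sin85°) = (0.1743, 1.9924)
|BD| = 7.1105
circle(B,9.00) ∩ circle(D,9.00): a=3.5553, h=8.2680
  candidates: C₊=(5.9039,8.9330) cross=58.790; C₋=(1.2704,-6.9406) cross=-58.790
  branch + wants cross > 0 → take C=(5.9039,8.9330) (cross=58.790)
ex = (C−B)/|BC| = (0.6366,0.7712); ey = (-0.7712,0.6366)
P = B + 0.97·ex + -1.17·ey = (1.6941,1.9956)

1.69 2.00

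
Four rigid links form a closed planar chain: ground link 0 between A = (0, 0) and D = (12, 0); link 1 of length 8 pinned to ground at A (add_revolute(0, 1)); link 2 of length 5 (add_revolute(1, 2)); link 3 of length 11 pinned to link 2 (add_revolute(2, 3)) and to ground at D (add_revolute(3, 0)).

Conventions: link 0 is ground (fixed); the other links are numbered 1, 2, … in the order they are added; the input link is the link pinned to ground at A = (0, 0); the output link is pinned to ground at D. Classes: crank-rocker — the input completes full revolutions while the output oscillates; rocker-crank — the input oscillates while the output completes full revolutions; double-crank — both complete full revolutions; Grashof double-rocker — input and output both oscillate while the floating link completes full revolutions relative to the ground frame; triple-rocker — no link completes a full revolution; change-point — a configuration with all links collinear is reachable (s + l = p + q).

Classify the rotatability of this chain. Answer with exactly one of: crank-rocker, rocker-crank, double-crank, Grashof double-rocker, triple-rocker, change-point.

lengths: ground=12, input=8, coupler=5, output=11
sorted: s=5 (shortest), l=12 (longest), p+q=19
s + l = 17 vs p + q = 19
s + l < p + q (Grashof) with shortest = coupler link → Grashof double-rocker

Grashof double-rocker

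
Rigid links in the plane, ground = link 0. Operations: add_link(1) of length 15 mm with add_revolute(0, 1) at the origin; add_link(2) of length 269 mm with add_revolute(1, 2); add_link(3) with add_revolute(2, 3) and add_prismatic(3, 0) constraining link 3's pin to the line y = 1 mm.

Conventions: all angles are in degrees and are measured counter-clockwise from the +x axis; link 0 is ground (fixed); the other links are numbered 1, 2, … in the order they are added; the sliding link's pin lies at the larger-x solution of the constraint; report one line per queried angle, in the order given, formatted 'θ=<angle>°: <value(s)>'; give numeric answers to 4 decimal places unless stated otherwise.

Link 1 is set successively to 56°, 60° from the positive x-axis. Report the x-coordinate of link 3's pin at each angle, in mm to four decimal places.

geometry: r = 15 mm, L = 269 mm, e = 1 mm
θ=56°: crank pin P = (r cos θ, r sin θ) = (8.387894, 12.435564)
θ=56°: h = r sin θ − e = 12.435564 − 1 = 11.435564
θ=56°: x = r cos θ + √(L² − h²) = 8.387894 + 268.756819 = 277.144713
θ=60°: crank pin P = (r cos θ, r sin θ) = (7.500000, 12.990381)
θ=60°: h = r sin θ − e = 12.990381 − 1 = 11.990381
θ=60°: x = r cos θ + √(L² − h²) = 7.500000 + 268.732638 = 276.232638

θ=56°: 277.1447
θ=60°: 276.2326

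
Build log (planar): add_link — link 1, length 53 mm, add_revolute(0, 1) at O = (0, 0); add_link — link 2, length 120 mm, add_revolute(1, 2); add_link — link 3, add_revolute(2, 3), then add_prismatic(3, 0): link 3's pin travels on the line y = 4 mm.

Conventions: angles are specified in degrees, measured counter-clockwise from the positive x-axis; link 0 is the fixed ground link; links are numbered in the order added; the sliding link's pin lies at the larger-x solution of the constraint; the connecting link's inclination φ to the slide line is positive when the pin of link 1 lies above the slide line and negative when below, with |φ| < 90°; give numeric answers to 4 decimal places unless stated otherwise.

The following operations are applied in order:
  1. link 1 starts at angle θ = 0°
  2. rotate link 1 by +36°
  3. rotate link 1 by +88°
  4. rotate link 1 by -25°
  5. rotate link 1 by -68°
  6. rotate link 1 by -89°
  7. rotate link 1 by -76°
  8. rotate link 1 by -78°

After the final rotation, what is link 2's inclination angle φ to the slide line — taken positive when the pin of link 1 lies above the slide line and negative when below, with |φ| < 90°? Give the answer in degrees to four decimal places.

geometry: r = 53 mm, L = 120 mm, e = 4 mm; θ starts at 0°
rotate link 1 by +36°: θ ← 0° +36° = 36°
rotate link 1 by +88°: θ ← 36° +88° = 124°
rotate link 1 by -25°: θ ← 124° -25° = 99°
rotate link 1 by -68°: θ ← 99° -68° = 31°
rotate link 1 by -89°: θ ← 31° -89° = -58°
rotate link 1 by -76°: θ ← -58° -76° = -134°
rotate link 1 by -78°: θ ← -134° -78° = -212°
h = r sin θ − e = 28.085721 − 4 = 24.085721
sin φ = h / L = 24.085721 / 120 = 0.20071434
φ = arcsin(0.20071434) = 11.578735°

11.5787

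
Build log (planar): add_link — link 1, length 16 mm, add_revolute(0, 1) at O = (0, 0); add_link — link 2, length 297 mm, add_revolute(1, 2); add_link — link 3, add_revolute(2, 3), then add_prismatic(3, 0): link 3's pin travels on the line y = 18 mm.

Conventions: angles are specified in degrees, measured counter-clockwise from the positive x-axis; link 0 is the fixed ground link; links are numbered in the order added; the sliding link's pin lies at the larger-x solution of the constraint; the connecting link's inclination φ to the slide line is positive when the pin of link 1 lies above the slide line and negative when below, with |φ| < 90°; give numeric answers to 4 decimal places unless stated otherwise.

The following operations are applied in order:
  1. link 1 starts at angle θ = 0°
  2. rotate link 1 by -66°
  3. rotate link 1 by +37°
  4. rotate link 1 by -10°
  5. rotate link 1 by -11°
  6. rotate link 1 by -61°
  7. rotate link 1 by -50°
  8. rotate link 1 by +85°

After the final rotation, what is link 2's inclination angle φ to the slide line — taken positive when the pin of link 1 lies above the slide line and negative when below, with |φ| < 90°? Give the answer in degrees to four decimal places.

geometry: r = 16 mm, L = 297 mm, e = 18 mm; θ starts at 0°
rotate link 1 by -66°: θ ← 0° -66° = -66°
rotate link 1 by +37°: θ ← -66° +37° = -29°
rotate link 1 by -10°: θ ← -29° -10° = -39°
rotate link 1 by -11°: θ ← -39° -11° = -50°
rotate link 1 by -61°: θ ← -50° -61° = -111°
rotate link 1 by -50°: θ ← -111° -50° = -161°
rotate link 1 by +85°: θ ← -161° +85° = -76°
h = r sin θ − e = -15.524732 − 18 = -33.524732
sin φ = h / L = -33.524732 / 297 = -0.11287788
φ = arcsin(-0.11287788) = -6.481240°

-6.4812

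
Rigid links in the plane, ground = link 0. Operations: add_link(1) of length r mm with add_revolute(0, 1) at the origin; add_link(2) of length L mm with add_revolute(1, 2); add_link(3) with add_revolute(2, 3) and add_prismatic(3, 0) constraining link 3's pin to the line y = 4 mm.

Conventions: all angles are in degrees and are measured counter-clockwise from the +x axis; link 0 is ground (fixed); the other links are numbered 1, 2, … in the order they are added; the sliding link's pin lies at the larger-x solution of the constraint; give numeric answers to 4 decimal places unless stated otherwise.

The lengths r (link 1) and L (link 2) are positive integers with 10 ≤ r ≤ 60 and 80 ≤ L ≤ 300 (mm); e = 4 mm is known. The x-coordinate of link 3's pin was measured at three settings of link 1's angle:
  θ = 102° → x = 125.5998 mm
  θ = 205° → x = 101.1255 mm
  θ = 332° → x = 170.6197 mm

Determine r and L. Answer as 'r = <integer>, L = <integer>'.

constraint per measurement: (x − r cos θ)² + (r sin θ − e)² = L²
subtracting the θ₁ and θ₂ equations cancels the r² and L² terms:
r = (x₁² − x₂²) / (2[(x₁cos θ₁ + e sin θ₁) − (x₂cos θ₂ + e sin θ₂)]) = 39.0000 → r = 39
L² = (x₁ − r cos θ₁)² + (r sin θ₁ − e)² = 19043.9937 → L = 138.0000 → L = 138
check at θ₃=332°: x = 170.6197 (printed 170.6197) ✓

r = 39, L = 138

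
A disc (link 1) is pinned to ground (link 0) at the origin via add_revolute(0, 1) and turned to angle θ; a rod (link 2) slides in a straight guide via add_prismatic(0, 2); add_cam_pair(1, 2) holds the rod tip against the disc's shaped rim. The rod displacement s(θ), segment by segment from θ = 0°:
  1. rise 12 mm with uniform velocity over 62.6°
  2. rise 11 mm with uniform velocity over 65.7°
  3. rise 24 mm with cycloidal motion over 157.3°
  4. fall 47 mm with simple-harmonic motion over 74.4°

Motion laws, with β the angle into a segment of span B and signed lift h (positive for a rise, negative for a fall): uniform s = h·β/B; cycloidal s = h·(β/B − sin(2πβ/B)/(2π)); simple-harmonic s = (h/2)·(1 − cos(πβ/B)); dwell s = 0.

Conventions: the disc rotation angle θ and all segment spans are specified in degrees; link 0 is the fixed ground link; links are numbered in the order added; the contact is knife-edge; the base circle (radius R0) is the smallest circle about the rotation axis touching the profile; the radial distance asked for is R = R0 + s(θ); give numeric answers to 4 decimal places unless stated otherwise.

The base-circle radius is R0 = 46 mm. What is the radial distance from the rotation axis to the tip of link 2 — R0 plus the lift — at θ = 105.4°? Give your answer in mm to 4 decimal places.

segment 1 (0° to 62.6°, uniform, h = 12) is passed completely: s = 0.0000 + (12) = 12.0000
θ = 105.4° falls in segment 2 (62.6° to 128.3°, uniform, h = 11): β = 105.4 − 62.6 = 42.8°, B = 65.7°; Δs = 11·42.8/65.7 = 7.1659; s = 12.0000 + 7.1659 = 19.1659
R = R0 + s = 46 + 19.1659 = 65.1659

65.1659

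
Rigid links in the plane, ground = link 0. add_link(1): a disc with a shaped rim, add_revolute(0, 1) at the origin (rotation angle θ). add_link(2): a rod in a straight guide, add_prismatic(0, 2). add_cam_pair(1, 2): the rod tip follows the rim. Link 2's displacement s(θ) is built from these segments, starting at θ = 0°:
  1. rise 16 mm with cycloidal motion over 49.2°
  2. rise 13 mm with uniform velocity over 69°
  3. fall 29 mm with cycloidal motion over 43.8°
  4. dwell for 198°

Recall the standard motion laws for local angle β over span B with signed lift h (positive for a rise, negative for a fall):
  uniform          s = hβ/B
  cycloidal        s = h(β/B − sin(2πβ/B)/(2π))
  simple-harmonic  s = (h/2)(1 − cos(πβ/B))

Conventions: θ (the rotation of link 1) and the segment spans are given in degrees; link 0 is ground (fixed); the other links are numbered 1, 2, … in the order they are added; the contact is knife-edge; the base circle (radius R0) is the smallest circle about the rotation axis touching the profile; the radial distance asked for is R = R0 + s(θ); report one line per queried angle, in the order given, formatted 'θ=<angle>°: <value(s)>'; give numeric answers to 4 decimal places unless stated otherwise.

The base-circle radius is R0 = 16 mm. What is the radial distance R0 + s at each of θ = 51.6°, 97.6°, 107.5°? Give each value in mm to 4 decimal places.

segment 1 (0° to 49.2°, cycloidal, h = 16) is passed completely: s = 0.0000 + (16) = 16.0000
θ = 51.6° falls in segment 2 (49.2° to 118.2°, uniform, h = 13): β = 51.6 − 49.2 = 2.4°, B = 69°; Δs = 13·2.4/69 = 0.4522; s = 16.0000 + 0.4522 = 16.4522
θ = 97.6° falls in segment 2 (49.2° to 118.2°, uniform, h = 13): β = 97.6 − 49.2 = 48.4°, B = 69°; Δs = 13·48.4/69 = 9.1188; s = 16.0000 + 9.1188 = 25.1188
θ = 107.5° falls in segment 2 (49.2° to 118.2°, uniform, h = 13): β = 107.5 − 49.2 = 58.3°, B = 69°; Δs = 13·58.3/69 = 10.9841; s = 16.0000 + 10.9841 = 26.9841
θ=51.6°: R = R0 + s = 16 + 16.4522 = 32.4522
θ=97.6°: R = R0 + s = 16 + 25.1188 = 41.1188
θ=107.5°: R = R0 + s = 16 + 26.9841 = 42.9841

θ=51.6°: 32.4522
θ=97.6°: 41.1188
θ=107.5°: 42.9841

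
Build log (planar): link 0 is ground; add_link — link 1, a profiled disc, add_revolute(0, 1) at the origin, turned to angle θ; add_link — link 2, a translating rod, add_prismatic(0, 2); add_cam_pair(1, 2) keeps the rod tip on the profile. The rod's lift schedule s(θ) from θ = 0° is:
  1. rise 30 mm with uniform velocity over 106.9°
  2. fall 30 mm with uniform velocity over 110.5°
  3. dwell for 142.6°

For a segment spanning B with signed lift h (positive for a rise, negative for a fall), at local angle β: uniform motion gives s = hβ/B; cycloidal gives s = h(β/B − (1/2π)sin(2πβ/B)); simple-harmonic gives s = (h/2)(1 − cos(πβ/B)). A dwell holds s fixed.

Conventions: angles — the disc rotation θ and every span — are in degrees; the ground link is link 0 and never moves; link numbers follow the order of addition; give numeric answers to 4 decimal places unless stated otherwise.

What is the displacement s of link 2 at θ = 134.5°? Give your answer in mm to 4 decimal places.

seg 1 [0°–106.9°] uniform, h=30: full span → s += 30 → s = 30.0000
seg 2 [106.9°–217.4°] uniform, h=-30: θ=134.5° here. β=27.6, B=110.5. -30·27.6/110.5 = -7.4932 → s = 22.5068

22.5068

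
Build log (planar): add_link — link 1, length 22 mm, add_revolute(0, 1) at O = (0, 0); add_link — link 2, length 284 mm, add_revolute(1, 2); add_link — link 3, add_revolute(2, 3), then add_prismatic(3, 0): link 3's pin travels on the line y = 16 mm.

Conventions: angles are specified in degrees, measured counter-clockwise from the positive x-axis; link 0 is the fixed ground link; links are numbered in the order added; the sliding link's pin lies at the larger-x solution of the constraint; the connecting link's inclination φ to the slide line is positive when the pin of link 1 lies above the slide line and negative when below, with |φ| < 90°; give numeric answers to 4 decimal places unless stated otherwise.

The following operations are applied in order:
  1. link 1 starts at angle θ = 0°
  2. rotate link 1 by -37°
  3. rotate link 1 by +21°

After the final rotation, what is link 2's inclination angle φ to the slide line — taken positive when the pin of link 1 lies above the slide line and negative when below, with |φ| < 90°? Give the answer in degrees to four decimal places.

geometry: r = 22 mm, L = 284 mm, e = 16 mm; θ starts at 0°
rotate link 1 by -37°: θ ← 0° -37° = -37°
rotate link 1 by +21°: θ ← -37° +21° = -16°
h = r sin θ − e = -6.064022 − 16 = -22.064022
sin φ = h / L = -22.064022 / 284 = -0.07769022
φ = arcsin(-0.07769022) = -4.455812°

-4.4558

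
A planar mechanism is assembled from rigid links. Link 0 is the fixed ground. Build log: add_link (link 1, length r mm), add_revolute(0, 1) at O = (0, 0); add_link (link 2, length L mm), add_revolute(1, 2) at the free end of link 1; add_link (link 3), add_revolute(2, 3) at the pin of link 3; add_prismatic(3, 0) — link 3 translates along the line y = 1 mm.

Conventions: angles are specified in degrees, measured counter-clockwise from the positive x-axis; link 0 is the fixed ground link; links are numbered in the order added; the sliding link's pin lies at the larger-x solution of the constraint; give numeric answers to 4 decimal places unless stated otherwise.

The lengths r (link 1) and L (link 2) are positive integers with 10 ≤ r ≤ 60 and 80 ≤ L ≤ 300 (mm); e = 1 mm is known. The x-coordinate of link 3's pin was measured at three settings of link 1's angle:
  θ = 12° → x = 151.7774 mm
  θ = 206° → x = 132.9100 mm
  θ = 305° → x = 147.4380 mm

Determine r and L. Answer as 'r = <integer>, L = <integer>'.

constraint per measurement: (x − r cos θ)² + (r sin θ − e)² = L²
subtracting the θ₁ and θ₂ equations cancels the r² and L² terms:
r = (x₁² − x₂²) / (2[(x₁cos θ₁ + e sin θ₁) − (x₂cos θ₂ + e sin θ₂)]) = 10.0000 → r = 10
L² = (x₁ − r cos θ₁)² + (r sin θ₁ − e)² = 20164.0069 → L = 142.0000 → L = 142
check at θ₃=305°: x = 147.4380 (printed 147.4380) ✓

r = 10, L = 142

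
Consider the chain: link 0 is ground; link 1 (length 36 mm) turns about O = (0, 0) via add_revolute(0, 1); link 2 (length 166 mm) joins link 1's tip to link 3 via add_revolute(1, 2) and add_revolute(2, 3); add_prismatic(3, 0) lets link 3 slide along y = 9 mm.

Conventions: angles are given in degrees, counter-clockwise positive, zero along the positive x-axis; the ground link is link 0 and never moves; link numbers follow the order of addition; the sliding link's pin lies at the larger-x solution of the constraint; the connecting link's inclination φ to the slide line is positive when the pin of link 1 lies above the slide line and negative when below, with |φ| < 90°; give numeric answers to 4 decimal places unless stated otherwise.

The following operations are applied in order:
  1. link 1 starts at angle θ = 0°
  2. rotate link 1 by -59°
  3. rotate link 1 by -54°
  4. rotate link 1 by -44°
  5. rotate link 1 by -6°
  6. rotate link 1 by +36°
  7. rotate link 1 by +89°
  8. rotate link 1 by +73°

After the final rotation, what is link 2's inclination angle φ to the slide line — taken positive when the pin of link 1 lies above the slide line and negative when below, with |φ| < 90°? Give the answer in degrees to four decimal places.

geometry: r = 36 mm, L = 166 mm, e = 9 mm; θ starts at 0°
rotate link 1 by -59°: θ ← 0° -59° = -59°
rotate link 1 by -54°: θ ← -59° -54° = -113°
rotate link 1 by -44°: θ ← -113° -44° = -157°
rotate link 1 by -6°: θ ← -157° -6° = -163°
rotate link 1 by +36°: θ ← -163° +36° = -127°
rotate link 1 by +89°: θ ← -127° +89° = -38°
rotate link 1 by +73°: θ ← -38° +73° = 35°
h = r sin θ − e = 20.648752 − 9 = 11.648752
sin φ = h / L = 11.648752 / 166 = 0.07017320
φ = arcsin(0.07017320) = 4.023935°

4.0239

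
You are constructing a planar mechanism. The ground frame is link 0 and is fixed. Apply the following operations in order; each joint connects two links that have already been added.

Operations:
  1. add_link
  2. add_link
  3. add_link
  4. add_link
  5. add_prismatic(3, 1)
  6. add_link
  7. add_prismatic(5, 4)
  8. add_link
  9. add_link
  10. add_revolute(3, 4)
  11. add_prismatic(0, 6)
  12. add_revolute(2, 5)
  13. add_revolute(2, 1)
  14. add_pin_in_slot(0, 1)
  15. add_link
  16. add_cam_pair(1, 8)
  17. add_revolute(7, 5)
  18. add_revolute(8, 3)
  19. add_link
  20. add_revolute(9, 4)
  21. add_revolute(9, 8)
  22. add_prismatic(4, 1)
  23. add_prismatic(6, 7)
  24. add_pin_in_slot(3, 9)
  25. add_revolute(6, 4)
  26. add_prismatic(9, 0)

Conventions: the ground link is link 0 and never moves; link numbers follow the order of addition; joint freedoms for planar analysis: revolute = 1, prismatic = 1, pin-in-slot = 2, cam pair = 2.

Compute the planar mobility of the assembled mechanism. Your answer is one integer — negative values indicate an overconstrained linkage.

ground; <1,0,0>
#1 <2,0,0>
#2 <3,0,0>
#3 <4,0,0>
#4 <5,0,0>
P:3↔1 J1 <5,1,0>
#5 <6,1,0>
P:5↔4 J1 <6,2,0>
#6 <7,2,0>
#7 <8,2,0>
R:3↔4 J1 <8,3,0>
P:0↔6 J1 <8,4,0>
R:2↔5 J1 <8,5,0>
R:2↔1 J1 <8,6,0>
PS:0↔1 J2 <8,6,1>
#8 <9,6,1>
C:1↔8 J2 <9,6,2>
R:7↔5 J1 <9,7,2>
R:8↔3 J1 <9,8,2>
#9 <10,8,2>
R:9↔4 J1 <10,9,2>
R:9↔8 J1 <10,10,2>
P:4↔1 J1 <10,11,2>
P:6↔7 J1 <10,12,2>
PS:3↔9 J2 <10,12,3>
R:6↔4 J1 <10,13,3>
P:9↔0 J1 <10,14,3>
3×9 − 2×14 − 1×3 = -4

M = -4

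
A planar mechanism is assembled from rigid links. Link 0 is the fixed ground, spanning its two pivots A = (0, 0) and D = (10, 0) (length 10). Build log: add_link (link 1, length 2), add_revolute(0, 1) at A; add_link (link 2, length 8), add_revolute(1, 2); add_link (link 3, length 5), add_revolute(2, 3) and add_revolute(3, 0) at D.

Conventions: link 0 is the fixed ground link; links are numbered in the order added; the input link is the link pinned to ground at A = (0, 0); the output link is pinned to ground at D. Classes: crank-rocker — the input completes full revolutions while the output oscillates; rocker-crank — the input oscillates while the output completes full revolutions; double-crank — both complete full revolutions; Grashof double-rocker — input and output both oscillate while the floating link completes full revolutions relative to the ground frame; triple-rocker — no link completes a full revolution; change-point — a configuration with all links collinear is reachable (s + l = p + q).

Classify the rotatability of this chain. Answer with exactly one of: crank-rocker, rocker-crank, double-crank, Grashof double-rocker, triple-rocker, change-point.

lengths: ground=10, input=2, coupler=8, output=5
sorted: s=2 (shortest), l=10 (longest), p+q=13
s + l = 12 vs p + q = 13
s + l < p + q (Grashof) with shortest = input link → crank-rocker

crank-rocker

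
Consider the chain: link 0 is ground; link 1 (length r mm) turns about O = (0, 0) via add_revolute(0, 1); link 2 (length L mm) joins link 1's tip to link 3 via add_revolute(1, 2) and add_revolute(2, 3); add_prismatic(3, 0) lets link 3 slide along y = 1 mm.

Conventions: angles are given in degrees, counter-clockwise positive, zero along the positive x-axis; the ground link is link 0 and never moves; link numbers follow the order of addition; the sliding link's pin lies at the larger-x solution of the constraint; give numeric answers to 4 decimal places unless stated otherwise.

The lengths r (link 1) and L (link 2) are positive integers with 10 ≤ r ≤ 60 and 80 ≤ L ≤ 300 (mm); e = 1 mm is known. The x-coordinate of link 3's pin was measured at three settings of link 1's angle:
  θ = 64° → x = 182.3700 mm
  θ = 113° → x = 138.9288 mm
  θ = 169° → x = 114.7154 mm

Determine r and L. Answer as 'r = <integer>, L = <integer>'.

constraint per measurement: (x − r cos θ)² + (r sin θ − e)² = L²
subtracting the θ₁ and θ₂ equations cancels the r² and L² terms:
r = (x₁² − x₂²) / (2[(x₁cos θ₁ + e sin θ₁) − (x₂cos θ₂ + e sin θ₂)]) = 52.0000 → r = 52
L² = (x₁ − r cos θ₁)² + (r sin θ₁ − e)² = 27555.9847 → L = 166.0000 → L = 166
check at θ₃=169°: x = 114.7154 (printed 114.7154) ✓

r = 52, L = 166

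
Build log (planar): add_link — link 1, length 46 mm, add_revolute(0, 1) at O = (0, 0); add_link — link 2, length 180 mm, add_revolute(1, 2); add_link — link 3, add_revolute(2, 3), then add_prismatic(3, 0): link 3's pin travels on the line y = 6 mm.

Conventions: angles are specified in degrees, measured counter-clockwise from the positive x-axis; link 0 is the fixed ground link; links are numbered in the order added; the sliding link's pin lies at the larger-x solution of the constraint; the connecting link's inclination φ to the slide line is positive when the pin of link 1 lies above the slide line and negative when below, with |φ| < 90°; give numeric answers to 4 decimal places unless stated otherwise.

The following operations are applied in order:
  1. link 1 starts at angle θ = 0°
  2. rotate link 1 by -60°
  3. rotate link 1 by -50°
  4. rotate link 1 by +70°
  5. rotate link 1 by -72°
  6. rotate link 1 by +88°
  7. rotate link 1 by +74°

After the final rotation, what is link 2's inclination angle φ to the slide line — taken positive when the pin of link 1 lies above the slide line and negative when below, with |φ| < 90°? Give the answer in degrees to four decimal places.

geometry: r = 46 mm, L = 180 mm, e = 6 mm; θ starts at 0°
rotate link 1 by -60°: θ ← 0° -60° = -60°
rotate link 1 by -50°: θ ← -60° -50° = -110°
rotate link 1 by +70°: θ ← -110° +70° = -40°
rotate link 1 by -72°: θ ← -40° -72° = -112°
rotate link 1 by +88°: θ ← -112° +88° = -24°
rotate link 1 by +74°: θ ← -24° +74° = 50°
h = r sin θ − e = 35.238044 − 6 = 29.238044
sin φ = h / L = 29.238044 / 180 = 0.16243358
φ = arcsin(0.16243358) = 9.348178°

9.3482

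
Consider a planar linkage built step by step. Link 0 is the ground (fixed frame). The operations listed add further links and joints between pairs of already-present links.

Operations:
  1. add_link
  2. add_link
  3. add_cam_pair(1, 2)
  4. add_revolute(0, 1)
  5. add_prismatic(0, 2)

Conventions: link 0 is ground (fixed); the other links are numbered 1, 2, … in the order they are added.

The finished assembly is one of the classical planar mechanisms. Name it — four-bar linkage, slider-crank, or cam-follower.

links: 3 (incl. ground); joints: 1 revolute, 1 prismatic, 1 higher (cam) pair, forming one closed loop
3 links, revolute + prismatic + higher pair in one loop → cam-follower

cam-follower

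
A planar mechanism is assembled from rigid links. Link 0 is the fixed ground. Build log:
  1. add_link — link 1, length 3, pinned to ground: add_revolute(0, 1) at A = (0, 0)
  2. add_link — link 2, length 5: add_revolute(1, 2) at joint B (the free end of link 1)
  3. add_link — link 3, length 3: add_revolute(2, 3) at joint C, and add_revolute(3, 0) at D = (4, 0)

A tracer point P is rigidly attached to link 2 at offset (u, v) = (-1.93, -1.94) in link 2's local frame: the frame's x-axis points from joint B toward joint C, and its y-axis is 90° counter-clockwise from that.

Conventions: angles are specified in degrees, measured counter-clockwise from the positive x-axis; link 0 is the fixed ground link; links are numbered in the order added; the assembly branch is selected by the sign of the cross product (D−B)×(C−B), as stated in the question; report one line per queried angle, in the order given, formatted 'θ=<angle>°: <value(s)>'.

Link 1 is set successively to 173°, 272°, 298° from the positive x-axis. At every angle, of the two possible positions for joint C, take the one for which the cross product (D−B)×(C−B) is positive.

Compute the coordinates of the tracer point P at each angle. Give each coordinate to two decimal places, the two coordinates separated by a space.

A=(0,0), D=(4.00,0)
θ=173°: B = A + 3.00·(cos173°, sin173°) = (-2.9776, 0.3656)
θ=173°: |BD| = 6.9872
θ=173°: circle(B,5.00) ∩ circle(D,3.00): a=4.6386, h=1.8665
θ=173°:   candidates: C₊=(1.7522,1.9868) cross=13.042; C₋=(1.5569,-1.7410) cross=-13.042
θ=173°:   branch + wants cross > 0 → take C=(1.7522,1.9868) (cross=13.042)
θ=173°: ex = (C−B)/|BC| = (0.9460,0.3242); ey = (-0.3242,0.9460)
θ=173°: P = B + -1.93·ex + -1.94·ey = (-4.1743,-2.0954)
θ=272°: B = A + 3.00·(cos272°, sin272°) = (0.1047, -2.9982)
θ=272°: |BD| = 4.9155
θ=272°: circle(B,5.00) ∩ circle(D,3.00): a=4.0853, h=2.8828
θ=272°:   candidates: C₊=(1.5837,1.7781) cross=14.171; C₋=(5.1004,-2.7909) cross=-14.171
θ=272°:   branch + wants cross > 0 → take C=(1.5837,1.7781) (cross=14.171)
θ=272°: ex = (C−B)/|BC| = (0.2958,0.9552); ey = (-0.9552,0.2958)
θ=272°: P = B + -1.93·ex + -1.94·ey = (1.3870,-5.4157)
θ=298°: B = A + 3.00·(cos298°, sin298°) = (1.4084, -2.6488)
θ=298°: |BD| = 3.7058
θ=298°: circle(B,5.00) ∩ circle(D,3.00): a=4.0117, h=2.9844
θ=298°:   candidates: C₊=(2.0807,2.3057) cross=11.059; C₋=(6.3471,-1.8684) cross=-11.059
θ=298°:   branch + wants cross > 0 → take C=(2.0807,2.3057) (cross=11.059)
θ=298°: ex = (C−B)/|BC| = (0.1345,0.9909); ey = (-0.9909,0.1345)
θ=298°: P = B + -1.93·ex + -1.94·ey = (3.0713,-4.8222)

θ=173°: -4.17 -2.10
θ=272°: 1.39 -5.42
θ=298°: 3.07 -4.82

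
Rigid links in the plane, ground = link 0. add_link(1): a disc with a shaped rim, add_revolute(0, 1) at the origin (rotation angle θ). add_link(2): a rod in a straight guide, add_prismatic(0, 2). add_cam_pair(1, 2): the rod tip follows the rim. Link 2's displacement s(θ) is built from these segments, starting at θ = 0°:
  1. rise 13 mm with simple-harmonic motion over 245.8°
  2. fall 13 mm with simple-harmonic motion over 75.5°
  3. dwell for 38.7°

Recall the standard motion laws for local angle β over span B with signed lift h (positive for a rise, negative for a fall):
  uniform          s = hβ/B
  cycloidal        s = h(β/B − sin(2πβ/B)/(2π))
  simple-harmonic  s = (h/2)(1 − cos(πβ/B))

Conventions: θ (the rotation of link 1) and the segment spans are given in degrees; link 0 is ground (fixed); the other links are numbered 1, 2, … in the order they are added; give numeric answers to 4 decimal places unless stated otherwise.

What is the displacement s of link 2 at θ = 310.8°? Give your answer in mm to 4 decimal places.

segment 1 (0° to 245.8°, simple-harmonic, h = 13) is passed completely: s = 0.0000 + (13) = 13.0000
θ = 310.8° falls in segment 2 (245.8° to 321.3°, simple-harmonic, h = -13): β = 310.8 − 245.8 = 65°, B = 75.5°; Δs = -13/2·(1 − cos(π·0.8609)) = -12.3894; s = 13.0000 − 12.3894 = 0.6106

0.6106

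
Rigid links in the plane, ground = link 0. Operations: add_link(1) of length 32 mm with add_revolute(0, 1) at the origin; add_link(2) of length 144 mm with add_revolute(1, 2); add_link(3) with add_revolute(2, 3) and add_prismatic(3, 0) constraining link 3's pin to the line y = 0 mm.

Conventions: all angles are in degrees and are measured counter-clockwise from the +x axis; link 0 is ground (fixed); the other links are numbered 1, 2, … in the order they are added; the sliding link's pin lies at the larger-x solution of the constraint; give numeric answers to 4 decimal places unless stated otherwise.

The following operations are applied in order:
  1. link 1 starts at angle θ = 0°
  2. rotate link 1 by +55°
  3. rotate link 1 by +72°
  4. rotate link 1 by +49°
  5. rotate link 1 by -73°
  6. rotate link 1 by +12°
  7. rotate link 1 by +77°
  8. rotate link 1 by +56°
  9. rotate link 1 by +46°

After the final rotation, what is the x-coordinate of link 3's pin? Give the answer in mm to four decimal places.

geometry: r = 32 mm, L = 144 mm, e = 0 mm; θ starts at 0°
rotate link 1 by +55°: θ ← 0° +55° = 55°
rotate link 1 by +72°: θ ← 55° +72° = 127°
rotate link 1 by +49°: θ ← 127° +49° = 176°
rotate link 1 by -73°: θ ← 176° -73° = 103°
rotate link 1 by +12°: θ ← 103° +12° = 115°
rotate link 1 by +77°: θ ← 115° +77° = 192°
rotate link 1 by +56°: θ ← 192° +56° = 248°
rotate link 1 by +46°: θ ← 248° +46° = 294°
crank pin P = (r cos θ, r sin θ) = (13.015573, -29.233455)
h = r sin θ − e = -29.233455 − 0 = -29.233455
x = r cos θ + √(L² − h²) = 13.015573 + 141.001437 = 154.017009

154.0170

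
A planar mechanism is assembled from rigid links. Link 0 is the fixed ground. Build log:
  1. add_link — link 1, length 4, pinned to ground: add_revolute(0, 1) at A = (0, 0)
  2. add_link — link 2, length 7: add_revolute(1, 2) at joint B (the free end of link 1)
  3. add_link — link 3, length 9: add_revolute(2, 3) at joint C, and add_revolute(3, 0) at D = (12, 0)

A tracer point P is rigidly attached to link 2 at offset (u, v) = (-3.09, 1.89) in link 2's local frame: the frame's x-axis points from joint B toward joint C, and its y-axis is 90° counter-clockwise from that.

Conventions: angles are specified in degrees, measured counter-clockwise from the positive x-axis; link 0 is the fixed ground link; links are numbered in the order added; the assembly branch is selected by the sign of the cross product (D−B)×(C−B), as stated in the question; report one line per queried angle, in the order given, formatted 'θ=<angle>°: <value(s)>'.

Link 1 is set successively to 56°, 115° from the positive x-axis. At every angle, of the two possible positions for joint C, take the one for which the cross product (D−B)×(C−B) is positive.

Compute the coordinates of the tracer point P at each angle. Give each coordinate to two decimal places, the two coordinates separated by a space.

A=(0,0), D=(12.00,0)
θ=56°: B = A + 4.00·(cos56°, sin56°) = (2.2368, 3.3162)
θ=56°: |BD| = 10.3110
θ=56°: circle(B,7.00) ∩ circle(D,9.00): a=3.6038, h=6.0011
θ=56°:   candidates: C₊=(7.5791,7.8394) cross=61.877; C₋=(3.7191,-3.5251) cross=-61.877
θ=56°:   branch + wants cross > 0 → take C=(7.5791,7.8394) (cross=61.877)
θ=56°: ex = (C−B)/|BC| = (0.7632,0.6462); ey = (-0.6462,0.7632)
θ=56°: P = B + -3.09·ex + 1.89·ey = (-1.3428,2.7619)
θ=115°: B = A + 4.00·(cos115°, sin115°) = (-1.6905, 3.6252)
θ=115°: |BD| = 14.1623
θ=115°: circle(B,7.00) ∩ circle(D,9.00): a=5.9514, h=3.6852
θ=115°:   candidates: C₊=(5.0060,5.6642) cross=52.191; C₋=(3.1193,-1.4606) cross=-52.191
θ=115°:   branch + wants cross > 0 → take C=(5.0060,5.6642) (cross=52.191)
θ=115°: ex = (C−B)/|BC| = (0.9566,0.2913); ey = (-0.2913,0.9566)
θ=115°: P = B + -3.09·ex + 1.89·ey = (-5.1970,4.5332)

θ=56°: -1.34 2.76
θ=115°: -5.20 4.53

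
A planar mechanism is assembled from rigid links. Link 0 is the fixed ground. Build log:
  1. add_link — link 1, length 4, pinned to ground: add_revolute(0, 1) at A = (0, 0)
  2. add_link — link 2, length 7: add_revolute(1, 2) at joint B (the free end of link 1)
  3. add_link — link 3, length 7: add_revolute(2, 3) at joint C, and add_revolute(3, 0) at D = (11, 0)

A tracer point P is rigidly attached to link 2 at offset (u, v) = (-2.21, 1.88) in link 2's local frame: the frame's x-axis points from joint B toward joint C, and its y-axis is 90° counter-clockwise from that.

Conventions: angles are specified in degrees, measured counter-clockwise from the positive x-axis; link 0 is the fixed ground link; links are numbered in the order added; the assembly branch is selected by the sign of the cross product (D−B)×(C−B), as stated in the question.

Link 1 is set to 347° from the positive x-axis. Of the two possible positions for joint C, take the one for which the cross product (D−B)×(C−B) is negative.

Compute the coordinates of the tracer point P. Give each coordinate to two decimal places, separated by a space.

A=(0,0), D=(11.00,0)
B = A + 4.00·(cos347°, sin347°) = (3.8975, -0.8998)
|BD| = 7.1593
circle(B,7.00) ∩ circle(D,7.00): a=3.5796, h=6.0155
  candidates: C₊=(6.6927,5.5179) cross=43.067; C₋=(8.2048,-6.4177) cross=-43.067
  branch - wants cross < 0 → take C=(8.2048,-6.4177) (cross=-43.067)
ex = (C−B)/|BC| = (0.6153,-0.7883); ey = (0.7883,0.6153)
P = B + -2.21·ex + 1.88·ey = (4.0195,1.9991)

4.02 2.00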